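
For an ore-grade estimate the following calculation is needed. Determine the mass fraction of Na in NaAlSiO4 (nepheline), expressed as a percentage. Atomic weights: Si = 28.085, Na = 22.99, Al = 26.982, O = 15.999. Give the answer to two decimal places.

M(NaAlSiO4) = 142.053 g/mol.
Na contributes 1 × 22.99 = 22.990 g per mole.
22.990/142.053 = 0.1618 → 16.18%.

16.18 weight percent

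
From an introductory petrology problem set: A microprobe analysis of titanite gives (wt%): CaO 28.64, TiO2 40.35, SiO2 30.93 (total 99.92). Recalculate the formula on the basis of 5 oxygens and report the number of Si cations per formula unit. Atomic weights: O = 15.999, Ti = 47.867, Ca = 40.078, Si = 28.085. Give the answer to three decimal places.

28.64 wt% CaO ÷ 56.077 g/mol = 0.51073 mol, giving 0.51073 Ca and 0.51073 O.
40.35 wt% TiO2 ÷ 79.865 g/mol = 0.50523 mol, giving 0.50523 Ti and 1.01046 O.
30.93 wt% SiO2 ÷ 60.083 g/mol = 0.51479 mol, giving 0.51479 Si and 1.02958 O.
Oxygen sums to 2.55077; scaling by 5/2.55077 = 1.96019 puts the formula on 5 O.
Si: 0.51479 × 1.96019 = 1.009 atoms per formula unit.

1.009 Si apfu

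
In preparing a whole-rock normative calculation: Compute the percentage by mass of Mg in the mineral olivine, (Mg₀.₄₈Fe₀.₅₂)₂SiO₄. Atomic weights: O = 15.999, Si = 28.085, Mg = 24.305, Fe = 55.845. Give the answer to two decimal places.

13.45 wt%

Molar mass of (Mg₀.₄₈Fe₀.₅₂)₂SiO₄: 0.96×24.305 + 1.04×55.845 + 1×28.085 + 4×15.999 = 173.493 g/mol.
Mass of Mg per formula unit: 0.96 × 24.305 = 23.333 g.
Weight fraction Mg = 23.333 / 173.493 = 0.1345.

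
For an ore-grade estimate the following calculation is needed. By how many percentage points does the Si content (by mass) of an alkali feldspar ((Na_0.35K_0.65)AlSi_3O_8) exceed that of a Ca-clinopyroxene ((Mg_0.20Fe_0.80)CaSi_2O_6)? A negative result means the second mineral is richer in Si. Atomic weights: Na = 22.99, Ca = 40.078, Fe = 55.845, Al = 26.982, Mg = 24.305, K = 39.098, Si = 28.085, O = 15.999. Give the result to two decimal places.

7.67 percentage points

Si in (Na_0.35K_0.65)AlSi_3O_8: molar mass 272.689 g/mol; 3×28.085 = 84.255 g → 30.90 wt%.
Si in (Mg_0.20Fe_0.80)CaSi_2O_6: molar mass 241.779 g/mol; 2×28.085 = 56.170 g → 23.23 wt%.
Difference = 30.90 − 23.23 = 7.67 percentage points.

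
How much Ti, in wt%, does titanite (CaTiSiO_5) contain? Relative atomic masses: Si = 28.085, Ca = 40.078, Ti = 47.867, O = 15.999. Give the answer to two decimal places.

24.42 wt%

M(CaTiSiO_5) = 196.025 g/mol.
Ti contributes 1 × 47.867 = 47.867 g per mole.
47.867/196.025 = 0.2442 → 24.42%.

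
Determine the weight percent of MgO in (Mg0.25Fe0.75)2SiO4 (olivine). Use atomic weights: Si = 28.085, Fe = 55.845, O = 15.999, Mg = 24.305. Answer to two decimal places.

M((Mg0.25Fe0.75)2SiO4) = 188.001 g/mol; M(MgO) = 40.304 g/mol.
Moles MgO per formula unit = 0.50 Mg ÷ 1 = 0.5000.
MgO fraction = (0.5000 × 40.304) / 188.001 = 20.152/188.001 = 0.1072.

10.72 wt%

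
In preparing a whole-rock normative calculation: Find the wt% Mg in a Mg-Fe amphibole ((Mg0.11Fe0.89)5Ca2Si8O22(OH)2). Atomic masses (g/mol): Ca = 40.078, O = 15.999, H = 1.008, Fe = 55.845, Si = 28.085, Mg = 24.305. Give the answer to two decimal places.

1.40 mass %

Molar mass of (Mg0.11Fe0.89)5Ca2Si8O22(OH)2: 0.55×24.305 + 4.45×55.845 + 2×40.078 + 8×28.085 + 24×15.999 + 2×1.008 = 952.706 g/mol.
Mass of Mg per formula unit: 0.55 × 24.305 = 13.368 g.
Weight fraction Mg = 13.368 / 952.706 = 0.0140.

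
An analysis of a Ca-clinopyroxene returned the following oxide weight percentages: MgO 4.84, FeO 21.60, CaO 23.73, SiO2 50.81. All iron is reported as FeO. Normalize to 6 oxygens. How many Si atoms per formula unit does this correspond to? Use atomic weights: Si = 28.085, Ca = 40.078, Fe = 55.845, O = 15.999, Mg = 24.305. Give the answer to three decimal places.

2.001 Si apfu

MgO: 4.84/40.304 = 0.12009 mol → 0.12009 mol Mg, 0.12009 mol O.
FeO: 21.60/71.844 = 0.30065 mol → 0.30065 mol Fe, 0.30065 mol O.
CaO: 23.73/56.077 = 0.42317 mol → 0.42317 mol Ca, 0.42317 mol O.
SiO2: 50.81/60.083 = 0.84566 mol → 0.84566 mol Si, 1.69132 mol O.
Total oxygen = 2.53523 mol. Normalization factor = 6/2.53523 = 2.36665.
Si per 6 O = 0.84566 × 2.36665 = 2.001.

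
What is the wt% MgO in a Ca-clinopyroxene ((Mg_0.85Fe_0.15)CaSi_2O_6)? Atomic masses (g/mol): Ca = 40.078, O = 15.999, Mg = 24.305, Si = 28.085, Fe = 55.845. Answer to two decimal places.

15.48 wt%

Formula mass = 221.278 g/mol.
0.85 Mg → 0.8500 mol MgO per formula unit; M(MgO) = 40.304, so MgO mass = 34.258 g.
34.258/221.278 × 100 = 15.48 wt%.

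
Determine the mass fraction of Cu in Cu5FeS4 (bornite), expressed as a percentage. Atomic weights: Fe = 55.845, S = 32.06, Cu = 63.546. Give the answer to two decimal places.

Molar mass of Cu5FeS4: 5*63.546 + 1*55.845 + 4*32.06 = 501.815 g/mol.
Mass of Cu per formula unit: 5 × 63.546 = 317.730 g.
Weight fraction Cu = 317.730 / 501.815 = 0.6332.

63.32 weight percent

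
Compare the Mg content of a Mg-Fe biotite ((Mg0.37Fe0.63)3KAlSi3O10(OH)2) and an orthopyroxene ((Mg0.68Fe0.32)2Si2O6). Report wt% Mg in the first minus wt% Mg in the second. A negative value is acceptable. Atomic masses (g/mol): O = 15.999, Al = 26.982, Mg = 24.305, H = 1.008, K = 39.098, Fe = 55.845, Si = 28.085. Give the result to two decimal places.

First mineral: 26.979 g Mg in 476.865 g formula = 5.66 wt% Mg.
Second mineral: 33.055 g Mg in 220.960 g formula = 14.96 wt% Mg.
5.66% − 14.96% gives a difference of -9.30 percentage points.

-9.30 percentage points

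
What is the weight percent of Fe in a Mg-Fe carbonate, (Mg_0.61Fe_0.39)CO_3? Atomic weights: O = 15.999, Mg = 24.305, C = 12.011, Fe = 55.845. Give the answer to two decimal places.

Molar mass of (Mg_0.61Fe_0.39)CO_3: 0.61×24.305 + 0.39×55.845 + 1×12.011 + 3×15.999 = 96.614 g/mol.
Mass of Fe per formula unit: 0.39 × 55.845 = 21.780 g.
Weight fraction Fe = 21.780 / 96.614 = 0.2254.

22.54 weight percent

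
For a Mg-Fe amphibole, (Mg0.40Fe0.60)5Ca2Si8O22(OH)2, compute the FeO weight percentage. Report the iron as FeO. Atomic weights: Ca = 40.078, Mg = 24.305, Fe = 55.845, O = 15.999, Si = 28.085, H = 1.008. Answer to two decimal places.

Molar mass of (Mg0.40Fe0.60)5Ca2Si8O22(OH)2 = 2×24.305 + 3×55.845 + 2×40.078 + 8×28.085 + 24×15.999 + 2×1.008 = 906.973 g/mol.
Each formula unit contains 3 Fe, equivalent to 3/1 = 3.0000 mol FeO.
M(FeO) = 1×55.845 + 1×15.999 = 71.844 g/mol.
Mass of FeO per formula unit = 3.0000 × 71.844 = 215.532 g.
FeO wt% = 215.532 / 906.973 × 100 = 23.76%.

23.76 wt%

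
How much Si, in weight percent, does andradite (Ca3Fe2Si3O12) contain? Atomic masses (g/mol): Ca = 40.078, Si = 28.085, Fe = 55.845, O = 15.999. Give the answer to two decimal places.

16.58 weight percent

Molar mass of Ca3Fe2Si3O12: 3×40.078 + 2×55.845 + 3×28.085 + 12×15.999 = 508.167 g/mol.
Mass of Si per formula unit: 3 × 28.085 = 84.255 g.
Weight fraction Si = 84.255 / 508.167 = 0.1658.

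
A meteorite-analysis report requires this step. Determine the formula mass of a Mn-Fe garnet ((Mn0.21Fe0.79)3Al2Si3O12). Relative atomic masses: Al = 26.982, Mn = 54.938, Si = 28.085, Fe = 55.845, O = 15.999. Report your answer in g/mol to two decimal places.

497.17 g/mol

M = 0.63(54.938) + 2.37(55.845) + 2(26.982) + 3(28.085) + 12(15.999)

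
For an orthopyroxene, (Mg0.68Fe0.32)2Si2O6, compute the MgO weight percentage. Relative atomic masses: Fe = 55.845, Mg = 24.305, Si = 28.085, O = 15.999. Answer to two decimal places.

Molar mass of (Mg0.68Fe0.32)2Si2O6 = 1.36*24.305 + 0.64*55.845 + 2*28.085 + 6*15.999 = 220.960 g/mol.
Each formula unit contains 1.36 Mg, equivalent to 1.36/1 = 1.3600 mol MgO.
M(MgO) = 1×24.305 + 1×15.999 = 40.304 g/mol.
Mass of MgO per formula unit = 1.3600 × 40.304 = 54.813 g.
MgO wt% = 54.813 / 220.960 × 100 = 24.81%.

24.81 wt%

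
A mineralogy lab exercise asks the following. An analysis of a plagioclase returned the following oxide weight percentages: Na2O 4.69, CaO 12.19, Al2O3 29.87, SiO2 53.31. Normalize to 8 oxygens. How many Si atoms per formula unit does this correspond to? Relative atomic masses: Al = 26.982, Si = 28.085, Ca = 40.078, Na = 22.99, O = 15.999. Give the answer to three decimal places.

Na2O: 4.69/61.979 = 0.07567 mol → 0.15134 mol Na, 0.07567 mol O.
CaO: 12.19/56.077 = 0.21738 mol → 0.21738 mol Ca, 0.21738 mol O.
Al2O3: 29.87/101.961 = 0.29296 mol → 0.58592 mol Al, 0.87888 mol O.
SiO2: 53.31/60.083 = 0.88727 mol → 0.88727 mol Si, 1.77454 mol O.
Total oxygen = 2.94647 mol. Normalization factor = 8/2.94647 = 2.71511.
Si per 8 O = 0.88727 × 2.71511 = 2.409.

2.409 Si apfu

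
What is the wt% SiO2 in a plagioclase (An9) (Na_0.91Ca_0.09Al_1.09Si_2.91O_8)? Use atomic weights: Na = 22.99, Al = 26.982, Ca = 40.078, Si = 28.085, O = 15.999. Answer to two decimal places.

66.31 wt%

Formula mass = 263.658 g/mol.
2.91 Si → 2.9100 mol SiO2 per formula unit; M(SiO2) = 60.083, so SiO2 mass = 174.842 g.
174.842/263.658 × 100 = 66.31 wt%.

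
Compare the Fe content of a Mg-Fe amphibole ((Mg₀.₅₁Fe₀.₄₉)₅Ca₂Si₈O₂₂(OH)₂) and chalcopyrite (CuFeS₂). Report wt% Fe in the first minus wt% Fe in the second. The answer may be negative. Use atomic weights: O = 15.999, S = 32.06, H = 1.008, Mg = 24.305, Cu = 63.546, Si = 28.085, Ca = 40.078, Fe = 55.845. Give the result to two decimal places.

-15.05 percentage points

First mineral: 136.820 g Fe in 889.626 g formula = 15.38 wt% Fe.
Second mineral: 55.845 g Fe in 183.511 g formula = 30.43 wt% Fe.
15.38% − 30.43% gives a difference of -15.05 percentage points.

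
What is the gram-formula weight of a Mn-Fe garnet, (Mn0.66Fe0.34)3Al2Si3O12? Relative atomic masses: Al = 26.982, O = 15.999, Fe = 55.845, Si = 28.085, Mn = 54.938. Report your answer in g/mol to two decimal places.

Mn: 1.98 × 54.938 = 108.7772
Fe: 1.02 × 55.845 = 56.9619
Al: 2 × 26.982 = 53.9640
Si: 3 × 28.085 = 84.2550
O: 12 × 15.999 = 191.9880
Summing the contributions gives the formula mass.

495.95 g/mol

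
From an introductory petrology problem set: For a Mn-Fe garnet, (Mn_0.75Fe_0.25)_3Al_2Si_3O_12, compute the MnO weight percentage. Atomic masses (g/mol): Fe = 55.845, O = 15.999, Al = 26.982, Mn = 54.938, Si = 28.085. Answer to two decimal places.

M((Mn_0.75Fe_0.25)_3Al_2Si_3O_12) = 495.701 g/mol; M(MnO) = 70.937 g/mol.
Moles MnO per formula unit = 2.25 Mn ÷ 1 = 2.2500.
MnO fraction = (2.2500 × 70.937) / 495.701 = 159.608/495.701 = 0.3220.

32.20 wt%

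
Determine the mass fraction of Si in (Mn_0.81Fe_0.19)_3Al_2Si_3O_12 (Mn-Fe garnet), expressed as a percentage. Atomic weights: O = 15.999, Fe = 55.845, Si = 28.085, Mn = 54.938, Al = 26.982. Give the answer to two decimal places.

M((Mn_0.81Fe_0.19)_3Al_2Si_3O_12) = 495.538 g/mol.
Si contributes 3 × 28.085 = 84.255 g per mole.
84.255/495.538 = 0.1700 → 17.00%.

17.00 wt%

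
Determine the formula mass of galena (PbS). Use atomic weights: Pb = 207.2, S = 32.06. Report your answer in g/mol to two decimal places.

239.26 g/mol

M = 1×207.2 + 1×32.06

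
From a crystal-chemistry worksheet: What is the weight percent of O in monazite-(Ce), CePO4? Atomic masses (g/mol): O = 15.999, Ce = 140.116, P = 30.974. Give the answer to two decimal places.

Molar mass of CePO4: 1×140.116 + 1×30.974 + 4×15.999 = 235.086 g/mol.
Mass of O per formula unit: 4 × 15.999 = 63.996 g.
Weight fraction O = 63.996 / 235.086 = 0.2722.

27.22 mass %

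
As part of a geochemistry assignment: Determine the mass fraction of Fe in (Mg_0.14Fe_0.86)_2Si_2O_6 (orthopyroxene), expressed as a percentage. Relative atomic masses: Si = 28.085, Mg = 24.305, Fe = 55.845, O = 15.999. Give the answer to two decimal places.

37.66 weight percent

M((Mg_0.14Fe_0.86)_2Si_2O_6) = 255.023 g/mol.
Fe contributes 1.72 × 55.845 = 96.053 g per mole.
96.053/255.023 = 0.3766 → 37.66%.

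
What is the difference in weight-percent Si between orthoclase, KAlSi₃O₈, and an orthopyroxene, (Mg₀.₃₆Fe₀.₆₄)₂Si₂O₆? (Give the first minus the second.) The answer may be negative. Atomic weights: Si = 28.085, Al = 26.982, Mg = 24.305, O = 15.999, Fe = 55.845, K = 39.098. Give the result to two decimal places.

6.98 percentage points

Si in KAlSi₃O₈: molar mass 278.327 g/mol; 3×28.085 = 84.255 g → 30.27 wt%.
Si in (Mg₀.₃₆Fe₀.₆₄)₂Si₂O₆: molar mass 241.145 g/mol; 2×28.085 = 56.170 g → 23.29 wt%.
Difference = 30.27 − 23.29 = 6.98 percentage points.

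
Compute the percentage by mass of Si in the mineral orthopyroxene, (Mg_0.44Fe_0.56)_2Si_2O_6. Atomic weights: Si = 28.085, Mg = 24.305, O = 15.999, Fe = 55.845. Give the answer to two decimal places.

Molar mass of (Mg_0.44Fe_0.56)_2Si_2O_6: 0.88·24.305 + 1.12·55.845 + 2·28.085 + 6·15.999 = 236.099 g/mol.
Mass of Si per formula unit: 2 × 28.085 = 56.170 g.
Weight fraction Si = 56.170 / 236.099 = 0.2379.

23.79 weight percent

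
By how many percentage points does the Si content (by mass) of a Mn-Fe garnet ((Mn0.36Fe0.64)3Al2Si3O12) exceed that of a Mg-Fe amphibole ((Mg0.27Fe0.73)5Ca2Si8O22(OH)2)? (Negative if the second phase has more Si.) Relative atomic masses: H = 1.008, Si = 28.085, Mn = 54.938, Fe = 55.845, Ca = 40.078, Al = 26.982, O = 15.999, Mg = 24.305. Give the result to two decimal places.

-7.26 percentage points

M((Mn0.36Fe0.64)3Al2Si3O12) = 496.762 g/mol, so wt% Si = 84.255/496.762 × 100 = 16.96%.
M((Mg0.27Fe0.73)5Ca2Si8O22(OH)2) = 927.474 g/mol, so wt% Si = 224.680/927.474 × 100 = 24.22%.
16.96 − 24.22 = -7.26 pp.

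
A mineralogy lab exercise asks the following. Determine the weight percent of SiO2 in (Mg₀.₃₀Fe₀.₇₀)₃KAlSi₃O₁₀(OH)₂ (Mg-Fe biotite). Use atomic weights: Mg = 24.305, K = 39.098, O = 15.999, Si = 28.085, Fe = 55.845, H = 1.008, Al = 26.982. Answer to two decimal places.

Molar mass of (Mg₀.₃₀Fe₀.₇₀)₃KAlSi₃O₁₀(OH)₂ = 0.90*24.305 + 2.10*55.845 + 1*39.098 + 1*26.982 + 3*28.085 + 12*15.999 + 2*1.008 = 483.488 g/mol.
Each formula unit contains 3 Si, equivalent to 3/1 = 3.0000 mol SiO2.
M(SiO2) = 1×28.085 + 2×15.999 = 60.083 g/mol.
Mass of SiO2 per formula unit = 3.0000 × 60.083 = 180.249 g.
SiO2 wt% = 180.249 / 483.488 × 100 = 37.28%.

37.28 wt%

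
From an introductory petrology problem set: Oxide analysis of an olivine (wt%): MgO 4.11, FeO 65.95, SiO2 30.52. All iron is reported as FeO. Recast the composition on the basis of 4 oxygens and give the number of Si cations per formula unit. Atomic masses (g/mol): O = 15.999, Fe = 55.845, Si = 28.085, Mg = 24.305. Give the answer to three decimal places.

MgO (M=40.304): mol = 0.10197; Mg = 0.10197, O = 0.10197.
FeO (M=71.844): mol = 0.91796; Fe = 0.91796, O = 0.91796.
SiO2 (M=60.083): mol = 0.50796; Si = 0.50796, O = 1.01592.
ΣO = 2.03585; factor = 4/ΣO = 1.96478.
Si apfu = 0.50796 × 1.96478 = 0.998.

0.998 Si apfu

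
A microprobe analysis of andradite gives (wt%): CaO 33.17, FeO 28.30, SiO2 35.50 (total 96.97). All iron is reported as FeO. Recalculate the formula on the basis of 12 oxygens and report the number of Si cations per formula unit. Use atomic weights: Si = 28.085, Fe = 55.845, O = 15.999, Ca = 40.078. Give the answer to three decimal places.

CaO (M=56.077): mol = 0.59151; Ca = 0.59151, O = 0.59151.
FeO (M=71.844): mol = 0.39391; Fe = 0.39391, O = 0.39391.
SiO2 (M=60.083): mol = 0.59085; Si = 0.59085, O = 1.18170.
ΣO = 2.16712; factor = 12/ΣO = 5.53730.
Si apfu = 0.59085 × 5.53730 = 3.272.

3.272 Si apfu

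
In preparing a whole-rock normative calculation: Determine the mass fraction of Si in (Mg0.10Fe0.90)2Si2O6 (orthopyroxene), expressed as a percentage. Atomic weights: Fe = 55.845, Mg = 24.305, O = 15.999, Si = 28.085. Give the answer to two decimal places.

21.81 mass %

Formula mass = 0.20×24.305 + 1.80×55.845 + 2×28.085 + 6×15.999 = 257.546 g/mol, of which 56.170 g is Si.
So Si makes up 56.170/257.546 = 0.2181 of the mass, i.e. 21.81%.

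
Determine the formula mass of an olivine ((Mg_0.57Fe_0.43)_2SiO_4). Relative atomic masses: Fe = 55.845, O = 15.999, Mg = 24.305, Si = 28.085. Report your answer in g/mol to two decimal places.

M = 1.14·24.305 + 0.86·55.845 + 1·28.085 + 4·15.999

167.82 g/mol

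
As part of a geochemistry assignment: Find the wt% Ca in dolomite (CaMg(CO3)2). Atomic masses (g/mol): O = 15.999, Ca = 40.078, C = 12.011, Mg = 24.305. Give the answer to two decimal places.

21.73 mass %

M(CaMg(CO3)2) = 184.399 g/mol.
Ca contributes 1 × 40.078 = 40.078 g per mole.
40.078/184.399 = 0.2173 → 21.73%.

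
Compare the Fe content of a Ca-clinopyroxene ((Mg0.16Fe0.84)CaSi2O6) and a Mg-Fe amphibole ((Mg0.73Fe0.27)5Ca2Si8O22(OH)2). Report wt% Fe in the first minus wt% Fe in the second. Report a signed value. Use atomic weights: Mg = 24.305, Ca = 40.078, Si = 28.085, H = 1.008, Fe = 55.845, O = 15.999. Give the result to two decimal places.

Fe in (Mg0.16Fe0.84)CaSi2O6: molar mass 243.041 g/mol; 0.84×55.845 = 46.910 g → 19.30 wt%.
Fe in (Mg0.73Fe0.27)5Ca2Si8O22(OH)2: molar mass 854.932 g/mol; 1.35×55.845 = 75.391 g → 8.82 wt%.
Difference = 19.30 − 8.82 = 10.48 percentage points.

10.48 percentage points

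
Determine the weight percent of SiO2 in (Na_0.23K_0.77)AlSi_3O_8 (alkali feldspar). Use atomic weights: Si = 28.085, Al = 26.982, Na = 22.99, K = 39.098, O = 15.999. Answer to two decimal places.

Formula mass = 274.622 g/mol.
3 Si → 3.0000 mol SiO2 per formula unit; M(SiO2) = 60.083, so SiO2 mass = 180.249 g.
180.249/274.622 × 100 = 65.64 wt%.

65.64 wt%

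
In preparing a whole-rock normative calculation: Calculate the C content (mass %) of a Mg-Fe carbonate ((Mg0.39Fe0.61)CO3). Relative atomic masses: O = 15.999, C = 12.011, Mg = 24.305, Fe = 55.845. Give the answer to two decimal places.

Molar mass of (Mg0.39Fe0.61)CO3: 0.39·24.305 + 0.61·55.845 + 1·12.011 + 3·15.999 = 103.552 g/mol.
Mass of C per formula unit: 1 × 12.011 = 12.011 g.
Weight fraction C = 12.011 / 103.552 = 0.1160.

11.60 mass %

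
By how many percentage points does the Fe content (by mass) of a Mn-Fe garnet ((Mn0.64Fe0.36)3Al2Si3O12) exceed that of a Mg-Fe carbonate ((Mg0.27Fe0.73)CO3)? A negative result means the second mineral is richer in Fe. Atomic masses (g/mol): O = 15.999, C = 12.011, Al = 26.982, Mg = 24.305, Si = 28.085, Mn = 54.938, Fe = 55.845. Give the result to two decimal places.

First mineral: 60.313 g Fe in 496.001 g formula = 12.16 wt% Fe.
Second mineral: 40.767 g Fe in 107.337 g formula = 37.98 wt% Fe.
12.16% − 37.98% gives a difference of -25.82 percentage points.

-25.82 percentage points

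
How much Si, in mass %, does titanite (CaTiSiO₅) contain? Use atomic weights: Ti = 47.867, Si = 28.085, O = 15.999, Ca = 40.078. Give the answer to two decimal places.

Molar mass of CaTiSiO₅: 1*40.078 + 1*47.867 + 1*28.085 + 5*15.999 = 196.025 g/mol.
Mass of Si per formula unit: 1 × 28.085 = 28.085 g.
Weight fraction Si = 28.085 / 196.025 = 0.1433.

14.33 mass %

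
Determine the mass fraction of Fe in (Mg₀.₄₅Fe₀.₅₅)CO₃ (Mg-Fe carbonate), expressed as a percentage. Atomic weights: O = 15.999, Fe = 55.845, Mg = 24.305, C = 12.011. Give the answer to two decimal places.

30.21 mass %

M((Mg₀.₄₅Fe₀.₅₅)CO₃) = 101.660 g/mol.
Fe contributes 0.55 × 55.845 = 30.715 g per mole.
30.715/101.660 = 0.3021 → 30.21%.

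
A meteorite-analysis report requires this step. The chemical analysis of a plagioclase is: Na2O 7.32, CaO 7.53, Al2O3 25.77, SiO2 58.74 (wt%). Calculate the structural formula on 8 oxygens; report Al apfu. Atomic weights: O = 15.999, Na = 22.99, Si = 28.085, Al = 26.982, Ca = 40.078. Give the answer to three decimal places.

7.32 wt% Na2O ÷ 61.979 g/mol = 0.11810 mol, giving 0.23620 Na and 0.11810 O.
7.53 wt% CaO ÷ 56.077 g/mol = 0.13428 mol, giving 0.13428 Ca and 0.13428 O.
25.77 wt% Al2O3 ÷ 101.961 g/mol = 0.25274 mol, giving 0.50548 Al and 0.75822 O.
58.74 wt% SiO2 ÷ 60.083 g/mol = 0.97765 mol, giving 0.97765 Si and 1.95530 O.
Oxygen sums to 2.96590; scaling by 8/2.96590 = 2.69733 puts the formula on 8 O.
Al: 0.50548 × 2.69733 = 1.363 atoms per formula unit.

1.363 Al apfu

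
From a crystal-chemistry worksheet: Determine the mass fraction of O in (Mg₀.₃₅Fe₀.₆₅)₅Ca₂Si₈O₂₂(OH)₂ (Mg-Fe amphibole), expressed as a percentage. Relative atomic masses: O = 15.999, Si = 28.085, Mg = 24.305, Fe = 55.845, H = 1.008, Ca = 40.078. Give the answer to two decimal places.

41.97 mass %

M((Mg₀.₃₅Fe₀.₆₅)₅Ca₂Si₈O₂₂(OH)₂) = 914.858 g/mol.
O contributes 24 × 15.999 = 383.976 g per mole.
383.976/914.858 = 0.4197 → 41.97%.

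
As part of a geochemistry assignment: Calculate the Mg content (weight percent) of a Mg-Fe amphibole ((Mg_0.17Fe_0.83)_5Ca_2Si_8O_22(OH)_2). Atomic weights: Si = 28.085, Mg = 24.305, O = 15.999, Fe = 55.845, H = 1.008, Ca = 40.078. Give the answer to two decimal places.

2.19 weight percent

Molar mass of (Mg_0.17Fe_0.83)_5Ca_2Si_8O_22(OH)_2: 0.85·24.305 + 4.15·55.845 + 2·40.078 + 8·28.085 + 24·15.999 + 2·1.008 = 943.244 g/mol.
Mass of Mg per formula unit: 0.85 × 24.305 = 20.659 g.
Weight fraction Mg = 20.659 / 943.244 = 0.0219.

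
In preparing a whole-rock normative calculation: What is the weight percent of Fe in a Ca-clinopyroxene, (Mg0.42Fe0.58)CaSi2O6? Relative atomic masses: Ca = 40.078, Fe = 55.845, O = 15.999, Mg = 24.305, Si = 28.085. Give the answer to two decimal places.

Formula mass = 0.42×24.305 + 0.58×55.845 + 1×40.078 + 2×28.085 + 6×15.999 = 234.840 g/mol, of which 32.390 g is Fe.
So Fe makes up 32.390/234.840 = 0.1379 of the mass, i.e. 13.79%.

13.79 wt%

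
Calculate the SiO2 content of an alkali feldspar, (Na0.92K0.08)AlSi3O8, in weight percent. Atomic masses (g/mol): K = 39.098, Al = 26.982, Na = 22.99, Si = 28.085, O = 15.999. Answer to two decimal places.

68.40 wt%

M((Na0.92K0.08)AlSi3O8) = 263.508 g/mol; M(SiO2) = 60.083 g/mol.
Moles SiO2 per formula unit = 3 Si ÷ 1 = 3.0000.
SiO2 fraction = (3.0000 × 60.083) / 263.508 = 180.249/263.508 = 0.6840.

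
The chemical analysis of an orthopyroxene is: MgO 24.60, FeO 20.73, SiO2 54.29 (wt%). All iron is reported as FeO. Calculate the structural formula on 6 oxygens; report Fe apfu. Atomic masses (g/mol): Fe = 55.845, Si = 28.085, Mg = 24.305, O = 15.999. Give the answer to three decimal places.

24.60 wt% MgO ÷ 40.304 g/mol = 0.61036 mol, giving 0.61036 Mg and 0.61036 O.
20.73 wt% FeO ÷ 71.844 g/mol = 0.28854 mol, giving 0.28854 Fe and 0.28854 O.
54.29 wt% SiO2 ÷ 60.083 g/mol = 0.90358 mol, giving 0.90358 Si and 1.80716 O.
Oxygen sums to 2.70606; scaling by 6/2.70606 = 2.21725 puts the formula on 6 O.
Fe: 0.28854 × 2.21725 = 0.640 atoms per formula unit.

0.640 Fe apfu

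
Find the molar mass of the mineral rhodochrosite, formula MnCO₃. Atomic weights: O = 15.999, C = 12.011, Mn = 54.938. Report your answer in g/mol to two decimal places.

114.95 g/mol

M = 1×54.938 + 1×12.011 + 3×15.999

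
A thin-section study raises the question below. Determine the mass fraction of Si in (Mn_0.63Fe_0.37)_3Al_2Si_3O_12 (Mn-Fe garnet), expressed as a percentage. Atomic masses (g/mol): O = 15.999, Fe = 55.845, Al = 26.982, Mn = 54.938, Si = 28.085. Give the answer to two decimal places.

Molar mass of (Mn_0.63Fe_0.37)_3Al_2Si_3O_12: 1.89·54.938 + 1.11·55.845 + 2·26.982 + 3·28.085 + 12·15.999 = 496.028 g/mol.
Mass of Si per formula unit: 3 × 28.085 = 84.255 g.
Weight fraction Si = 84.255 / 496.028 = 0.1699.

16.99 wt%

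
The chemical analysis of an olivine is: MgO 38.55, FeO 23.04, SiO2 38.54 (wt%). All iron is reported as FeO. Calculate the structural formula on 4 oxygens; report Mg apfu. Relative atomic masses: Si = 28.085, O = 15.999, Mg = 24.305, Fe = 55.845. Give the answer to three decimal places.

MgO: 38.55/40.304 = 0.95648 mol → 0.95648 mol Mg, 0.95648 mol O.
FeO: 23.04/71.844 = 0.32069 mol → 0.32069 mol Fe, 0.32069 mol O.
SiO2: 38.54/60.083 = 0.64145 mol → 0.64145 mol Si, 1.28290 mol O.
Total oxygen = 2.56007 mol. Normalization factor = 4/2.56007 = 1.56246.
Mg per 4 O = 0.95648 × 1.56246 = 1.494.

1.494 Mg apfu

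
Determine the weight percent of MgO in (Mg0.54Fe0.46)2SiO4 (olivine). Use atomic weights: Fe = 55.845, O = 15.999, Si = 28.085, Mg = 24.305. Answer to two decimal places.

25.65 wt%

Molar mass of (Mg0.54Fe0.46)2SiO4 = 1.08×24.305 + 0.92×55.845 + 1×28.085 + 4×15.999 = 169.708 g/mol.
Each formula unit contains 1.08 Mg, equivalent to 1.08/1 = 1.0800 mol MgO.
M(MgO) = 1×24.305 + 1×15.999 = 40.304 g/mol.
Mass of MgO per formula unit = 1.0800 × 40.304 = 43.528 g.
MgO wt% = 43.528 / 169.708 × 100 = 25.65%.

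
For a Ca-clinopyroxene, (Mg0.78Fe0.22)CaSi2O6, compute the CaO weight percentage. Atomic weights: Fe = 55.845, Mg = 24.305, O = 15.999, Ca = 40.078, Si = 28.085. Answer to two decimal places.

Molar mass of (Mg0.78Fe0.22)CaSi2O6 = 0.78·24.305 + 0.22·55.845 + 1·40.078 + 2·28.085 + 6·15.999 = 223.486 g/mol.
Each formula unit contains 1 Ca, equivalent to 1/1 = 1.0000 mol CaO.
M(CaO) = 1×40.078 + 1×15.999 = 56.077 g/mol.
Mass of CaO per formula unit = 1.0000 × 56.077 = 56.077 g.
CaO wt% = 56.077 / 223.486 × 100 = 25.09%.

25.09 wt%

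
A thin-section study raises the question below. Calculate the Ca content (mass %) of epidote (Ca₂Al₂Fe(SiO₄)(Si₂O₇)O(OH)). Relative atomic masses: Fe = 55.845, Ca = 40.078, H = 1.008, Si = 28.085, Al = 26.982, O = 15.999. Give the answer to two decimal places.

Molar mass of Ca₂Al₂Fe(SiO₄)(Si₂O₇)O(OH): 2*40.078 + 2*26.982 + 1*55.845 + 3*28.085 + 13*15.999 + 1*1.008 = 483.215 g/mol.
Mass of Ca per formula unit: 2 × 40.078 = 80.156 g.
Weight fraction Ca = 80.156 / 483.215 = 0.1659.

16.59 mass %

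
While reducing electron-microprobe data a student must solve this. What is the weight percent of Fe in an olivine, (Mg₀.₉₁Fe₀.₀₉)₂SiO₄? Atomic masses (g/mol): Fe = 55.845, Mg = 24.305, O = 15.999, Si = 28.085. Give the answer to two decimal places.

M((Mg₀.₉₁Fe₀.₀₉)₂SiO₄) = 146.368 g/mol.
Fe contributes 0.18 × 55.845 = 10.052 g per mole.
10.052/146.368 = 0.0687 → 6.87%.

6.87 wt%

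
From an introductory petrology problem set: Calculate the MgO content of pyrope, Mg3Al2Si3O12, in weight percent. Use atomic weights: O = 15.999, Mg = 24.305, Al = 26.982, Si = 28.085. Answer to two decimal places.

Formula mass = 403.122 g/mol.
3 Mg → 3.0000 mol MgO per formula unit; M(MgO) = 40.304, so MgO mass = 120.912 g.
120.912/403.122 × 100 = 29.99 wt%.

29.99 wt%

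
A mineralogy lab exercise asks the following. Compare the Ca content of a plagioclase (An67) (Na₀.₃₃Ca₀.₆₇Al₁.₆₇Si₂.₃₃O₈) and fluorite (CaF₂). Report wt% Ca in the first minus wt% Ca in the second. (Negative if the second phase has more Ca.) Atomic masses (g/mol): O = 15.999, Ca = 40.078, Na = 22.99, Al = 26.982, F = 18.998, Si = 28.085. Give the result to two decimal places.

First mineral: 26.852 g Ca in 272.929 g formula = 9.84 wt% Ca.
Second mineral: 40.078 g Ca in 78.074 g formula = 51.33 wt% Ca.
9.84% − 51.33% gives a difference of -41.49 percentage points.

-41.49 percentage points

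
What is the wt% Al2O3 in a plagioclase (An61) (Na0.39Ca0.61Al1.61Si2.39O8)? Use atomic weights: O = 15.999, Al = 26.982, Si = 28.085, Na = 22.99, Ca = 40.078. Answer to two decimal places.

30.18 wt%

Molar mass of Na0.39Ca0.61Al1.61Si2.39O8 = 0.39×22.99 + 0.61×40.078 + 1.61×26.982 + 2.39×28.085 + 8×15.999 = 271.970 g/mol.
Each formula unit contains 1.61 Al, equivalent to 1.61/2 = 0.8050 mol Al2O3.
M(Al2O3) = 2×26.982 + 3×15.999 = 101.961 g/mol.
Mass of Al2O3 per formula unit = 0.8050 × 101.961 = 82.079 g.
Al2O3 wt% = 82.079 / 271.970 × 100 = 30.18%.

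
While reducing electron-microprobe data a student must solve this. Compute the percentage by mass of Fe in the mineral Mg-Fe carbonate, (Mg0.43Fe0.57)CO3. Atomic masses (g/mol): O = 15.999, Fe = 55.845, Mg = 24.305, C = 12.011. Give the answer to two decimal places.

M((Mg0.43Fe0.57)CO3) = 102.291 g/mol.
Fe contributes 0.57 × 55.845 = 31.832 g per mole.
31.832/102.291 = 0.3112 → 31.12%.

31.12 weight percent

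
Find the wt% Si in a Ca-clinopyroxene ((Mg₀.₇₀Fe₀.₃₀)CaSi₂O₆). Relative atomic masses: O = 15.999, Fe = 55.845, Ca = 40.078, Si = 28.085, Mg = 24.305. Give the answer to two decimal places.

24.85 wt%

M((Mg₀.₇₀Fe₀.₃₀)CaSi₂O₆) = 226.009 g/mol.
Si contributes 2 × 28.085 = 56.170 g per mole.
56.170/226.009 = 0.2485 → 24.85%.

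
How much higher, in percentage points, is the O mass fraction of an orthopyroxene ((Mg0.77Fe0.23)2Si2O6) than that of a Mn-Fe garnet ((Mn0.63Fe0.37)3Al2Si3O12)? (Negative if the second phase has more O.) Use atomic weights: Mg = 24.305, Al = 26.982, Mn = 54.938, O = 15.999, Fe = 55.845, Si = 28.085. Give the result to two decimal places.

O in (Mg0.77Fe0.23)2Si2O6: molar mass 215.282 g/mol; 6×15.999 = 95.994 g → 44.59 wt%.
O in (Mn0.63Fe0.37)3Al2Si3O12: molar mass 496.028 g/mol; 12×15.999 = 191.988 g → 38.71 wt%.
Difference = 44.59 − 38.71 = 5.88 percentage points.

5.88 percentage points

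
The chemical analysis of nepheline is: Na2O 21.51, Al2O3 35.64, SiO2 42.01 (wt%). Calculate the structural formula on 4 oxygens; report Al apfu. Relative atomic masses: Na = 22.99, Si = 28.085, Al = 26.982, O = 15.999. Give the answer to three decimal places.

1.001 Al apfu

Na2O: 21.51/61.979 = 0.34705 mol → 0.69410 mol Na, 0.34705 mol O.
Al2O3: 35.64/101.961 = 0.34955 mol → 0.69910 mol Al, 1.04865 mol O.
SiO2: 42.01/60.083 = 0.69920 mol → 0.69920 mol Si, 1.39840 mol O.
Total oxygen = 2.79410 mol. Normalization factor = 4/2.79410 = 1.43159.
Al per 4 O = 0.69910 × 1.43159 = 1.001.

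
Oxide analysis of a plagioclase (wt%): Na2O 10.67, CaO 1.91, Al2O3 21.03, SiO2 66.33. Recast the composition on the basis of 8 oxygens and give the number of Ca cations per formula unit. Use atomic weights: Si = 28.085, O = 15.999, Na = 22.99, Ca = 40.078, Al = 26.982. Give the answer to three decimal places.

0.090 Ca apfu

10.67 wt% Na2O ÷ 61.979 g/mol = 0.17216 mol, giving 0.34432 Na and 0.17216 O.
1.91 wt% CaO ÷ 56.077 g/mol = 0.03406 mol, giving 0.03406 Ca and 0.03406 O.
21.03 wt% Al2O3 ÷ 101.961 g/mol = 0.20626 mol, giving 0.41252 Al and 0.61878 O.
66.33 wt% SiO2 ÷ 60.083 g/mol = 1.10397 mol, giving 1.10397 Si and 2.20794 O.
Oxygen sums to 3.03294; scaling by 8/3.03294 = 2.63770 puts the formula on 8 O.
Ca: 0.03406 × 2.63770 = 0.090 atoms per formula unit.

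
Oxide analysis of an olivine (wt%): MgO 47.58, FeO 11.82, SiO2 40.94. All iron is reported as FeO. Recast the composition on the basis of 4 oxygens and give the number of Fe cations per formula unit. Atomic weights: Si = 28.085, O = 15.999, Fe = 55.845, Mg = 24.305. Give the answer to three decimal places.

MgO (M=40.304): mol = 1.18053; Mg = 1.18053, O = 1.18053.
FeO (M=71.844): mol = 0.16452; Fe = 0.16452, O = 0.16452.
SiO2 (M=60.083): mol = 0.68139; Si = 0.68139, O = 1.36278.
ΣO = 2.70783; factor = 4/ΣO = 1.47720.
Fe apfu = 0.16452 × 1.47720 = 0.243.

0.243 Fe apfu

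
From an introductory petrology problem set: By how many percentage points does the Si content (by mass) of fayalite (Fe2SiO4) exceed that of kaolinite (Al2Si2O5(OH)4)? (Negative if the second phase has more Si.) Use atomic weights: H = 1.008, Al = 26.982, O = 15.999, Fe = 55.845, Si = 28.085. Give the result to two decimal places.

M(Fe2SiO4) = 203.771 g/mol, so wt% Si = 28.085/203.771 × 100 = 13.78%.
M(Al2Si2O5(OH)4) = 258.157 g/mol, so wt% Si = 56.170/258.157 × 100 = 21.76%.
13.78 − 21.76 = -7.98 pp.

-7.98 percentage points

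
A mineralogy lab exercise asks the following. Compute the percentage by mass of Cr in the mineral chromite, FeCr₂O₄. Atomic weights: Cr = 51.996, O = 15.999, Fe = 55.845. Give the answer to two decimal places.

Formula mass = 1×55.845 + 2×51.996 + 4×15.999 = 223.833 g/mol, of which 103.992 g is Cr.
So Cr makes up 103.992/223.833 = 0.4646 of the mass, i.e. 46.46%.

46.46 weight percent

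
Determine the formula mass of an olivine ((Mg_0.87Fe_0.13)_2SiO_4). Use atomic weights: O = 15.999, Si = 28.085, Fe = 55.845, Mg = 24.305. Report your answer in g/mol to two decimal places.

148.89 g/mol

The formula mass is the sum 1.74×24.305 + 0.26×55.845 + 1×28.085 + 4×15.999.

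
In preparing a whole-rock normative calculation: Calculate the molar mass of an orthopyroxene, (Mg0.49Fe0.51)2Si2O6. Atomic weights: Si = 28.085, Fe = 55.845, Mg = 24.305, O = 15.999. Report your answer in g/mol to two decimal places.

Mg: 0.98 × 24.305 = 23.8189
Fe: 1.02 × 55.845 = 56.9619
Si: 2 × 28.085 = 56.1700
O: 6 × 15.999 = 95.9940
Summing the contributions gives the formula mass.

232.94 g/mol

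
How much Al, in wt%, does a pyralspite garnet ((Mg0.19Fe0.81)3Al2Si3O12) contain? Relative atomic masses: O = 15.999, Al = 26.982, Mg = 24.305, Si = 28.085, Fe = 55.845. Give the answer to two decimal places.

11.25 wt%

Molar mass of (Mg0.19Fe0.81)3Al2Si3O12: 0.57×24.305 + 2.43×55.845 + 2×26.982 + 3×28.085 + 12×15.999 = 479.764 g/mol.
Mass of Al per formula unit: 2 × 26.982 = 53.964 g.
Weight fraction Al = 53.964 / 479.764 = 0.1125.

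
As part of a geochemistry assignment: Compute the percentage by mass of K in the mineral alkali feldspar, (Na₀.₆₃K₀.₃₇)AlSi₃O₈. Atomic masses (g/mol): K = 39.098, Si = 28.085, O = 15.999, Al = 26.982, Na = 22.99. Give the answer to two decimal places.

5.39 weight percent

M((Na₀.₆₃K₀.₃₇)AlSi₃O₈) = 268.179 g/mol.
K contributes 0.37 × 39.098 = 14.466 g per mole.
14.466/268.179 = 0.0539 → 5.39%.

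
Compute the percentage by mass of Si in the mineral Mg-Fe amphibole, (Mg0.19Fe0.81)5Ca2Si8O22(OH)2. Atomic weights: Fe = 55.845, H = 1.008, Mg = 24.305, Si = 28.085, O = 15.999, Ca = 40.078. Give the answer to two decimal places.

Formula mass = 0.95×24.305 + 4.05×55.845 + 2×40.078 + 8×28.085 + 24×15.999 + 2×1.008 = 940.090 g/mol, of which 224.680 g is Si.
So Si makes up 224.680/940.090 = 0.2390 of the mass, i.e. 23.90%.

23.90 weight percent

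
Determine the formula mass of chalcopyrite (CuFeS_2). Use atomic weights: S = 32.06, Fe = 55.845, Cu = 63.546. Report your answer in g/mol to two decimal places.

183.51 g/mol

M = 1*63.546 + 1*55.845 + 2*32.06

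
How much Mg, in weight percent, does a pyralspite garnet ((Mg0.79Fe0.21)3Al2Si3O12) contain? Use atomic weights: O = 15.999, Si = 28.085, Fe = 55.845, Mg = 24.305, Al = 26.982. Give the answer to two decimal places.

13.62 weight percent

Molar mass of (Mg0.79Fe0.21)3Al2Si3O12: 2.37×24.305 + 0.63×55.845 + 2×26.982 + 3×28.085 + 12×15.999 = 422.992 g/mol.
Mass of Mg per formula unit: 2.37 × 24.305 = 57.603 g.
Weight fraction Mg = 57.603 / 422.992 = 0.1362.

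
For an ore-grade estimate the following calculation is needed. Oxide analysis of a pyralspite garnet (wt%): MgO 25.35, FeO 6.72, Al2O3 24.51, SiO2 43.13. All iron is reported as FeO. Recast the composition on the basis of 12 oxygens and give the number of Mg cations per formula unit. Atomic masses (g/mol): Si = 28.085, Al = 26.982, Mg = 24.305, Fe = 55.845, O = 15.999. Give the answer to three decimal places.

25.35 wt% MgO ÷ 40.304 g/mol = 0.62897 mol, giving 0.62897 Mg and 0.62897 O.
6.72 wt% FeO ÷ 71.844 g/mol = 0.09354 mol, giving 0.09354 Fe and 0.09354 O.
24.51 wt% Al2O3 ÷ 101.961 g/mol = 0.24039 mol, giving 0.48078 Al and 0.72117 O.
43.13 wt% SiO2 ÷ 60.083 g/mol = 0.71784 mol, giving 0.71784 Si and 1.43568 O.
Oxygen sums to 2.87936; scaling by 12/2.87936 = 4.16759 puts the formula on 12 O.
Mg: 0.62897 × 4.16759 = 2.621 atoms per formula unit.

2.621 Mg apfu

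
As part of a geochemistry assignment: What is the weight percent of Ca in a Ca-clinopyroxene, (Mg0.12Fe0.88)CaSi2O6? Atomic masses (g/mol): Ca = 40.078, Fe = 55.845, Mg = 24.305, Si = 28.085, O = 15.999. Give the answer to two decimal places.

Formula mass = 0.12×24.305 + 0.88×55.845 + 1×40.078 + 2×28.085 + 6×15.999 = 244.302 g/mol, of which 40.078 g is Ca.
So Ca makes up 40.078/244.302 = 0.1641 of the mass, i.e. 16.41%.

16.41 weight percent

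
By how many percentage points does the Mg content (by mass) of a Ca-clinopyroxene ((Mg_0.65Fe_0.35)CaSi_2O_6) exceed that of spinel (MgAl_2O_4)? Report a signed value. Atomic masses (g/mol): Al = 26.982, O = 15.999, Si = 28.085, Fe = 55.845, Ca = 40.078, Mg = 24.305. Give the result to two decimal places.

M((Mg_0.65Fe_0.35)CaSi_2O_6) = 227.586 g/mol, so wt% Mg = 15.798/227.586 × 100 = 6.94%.
M(MgAl_2O_4) = 142.265 g/mol, so wt% Mg = 24.305/142.265 × 100 = 17.08%.
6.94 − 17.08 = -10.14 pp.

-10.14 percentage points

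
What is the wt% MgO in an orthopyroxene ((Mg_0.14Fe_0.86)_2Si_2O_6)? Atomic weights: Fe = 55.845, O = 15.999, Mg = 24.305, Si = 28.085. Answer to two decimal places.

4.43 wt%

Molar mass of (Mg_0.14Fe_0.86)_2Si_2O_6 = 0.28*24.305 + 1.72*55.845 + 2*28.085 + 6*15.999 = 255.023 g/mol.
Each formula unit contains 0.28 Mg, equivalent to 0.28/1 = 0.2800 mol MgO.
M(MgO) = 1×24.305 + 1×15.999 = 40.304 g/mol.
Mass of MgO per formula unit = 0.2800 × 40.304 = 11.285 g.
MgO wt% = 11.285 / 255.023 × 100 = 4.43%.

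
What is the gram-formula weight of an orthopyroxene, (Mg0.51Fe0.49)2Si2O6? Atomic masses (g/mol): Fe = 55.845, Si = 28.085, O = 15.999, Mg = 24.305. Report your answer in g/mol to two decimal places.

231.68 g/mol

M = 1.02×24.305 + 0.98×55.845 + 2×28.085 + 6×15.999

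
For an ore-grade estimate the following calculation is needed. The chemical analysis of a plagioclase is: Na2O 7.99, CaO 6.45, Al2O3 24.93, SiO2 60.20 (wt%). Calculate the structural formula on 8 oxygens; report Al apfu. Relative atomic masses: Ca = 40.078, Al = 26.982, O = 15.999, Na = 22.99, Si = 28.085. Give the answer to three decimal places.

1.312 Al apfu

Na2O: 7.99/61.979 = 0.12891 mol → 0.25782 mol Na, 0.12891 mol O.
CaO: 6.45/56.077 = 0.11502 mol → 0.11502 mol Ca, 0.11502 mol O.
Al2O3: 24.93/101.961 = 0.24451 mol → 0.48902 mol Al, 0.73353 mol O.
SiO2: 60.20/60.083 = 1.00195 mol → 1.00195 mol Si, 2.00390 mol O.
Total oxygen = 2.98136 mol. Normalization factor = 8/2.98136 = 2.68334.
Al per 8 O = 0.48902 × 2.68334 = 1.312.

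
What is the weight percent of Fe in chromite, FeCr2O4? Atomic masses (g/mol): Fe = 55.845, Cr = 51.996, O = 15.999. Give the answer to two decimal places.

Formula mass = 1×55.845 + 2×51.996 + 4×15.999 = 223.833 g/mol, of which 55.845 g is Fe.
So Fe makes up 55.845/223.833 = 0.2495 of the mass, i.e. 24.95%.

24.95 mass %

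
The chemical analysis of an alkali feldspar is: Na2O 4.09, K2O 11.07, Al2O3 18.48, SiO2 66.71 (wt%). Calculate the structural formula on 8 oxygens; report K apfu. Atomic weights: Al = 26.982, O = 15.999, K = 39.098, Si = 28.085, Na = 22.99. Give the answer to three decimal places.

0.638 K apfu

Na2O: 4.09/61.979 = 0.06599 mol → 0.13198 mol Na, 0.06599 mol O.
K2O: 11.07/94.195 = 0.11752 mol → 0.23504 mol K, 0.11752 mol O.
Al2O3: 18.48/101.961 = 0.18125 mol → 0.36250 mol Al, 0.54375 mol O.
SiO2: 66.71/60.083 = 1.11030 mol → 1.11030 mol Si, 2.22060 mol O.
Total oxygen = 2.94786 mol. Normalization factor = 8/2.94786 = 2.71383.
K per 8 O = 0.23504 × 2.71383 = 0.638.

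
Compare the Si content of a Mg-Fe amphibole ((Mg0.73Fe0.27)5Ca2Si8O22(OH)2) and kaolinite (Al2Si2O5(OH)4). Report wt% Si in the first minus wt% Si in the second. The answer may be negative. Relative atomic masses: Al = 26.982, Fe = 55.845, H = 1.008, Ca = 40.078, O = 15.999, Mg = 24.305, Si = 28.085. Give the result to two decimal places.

4.52 percentage points

Si in (Mg0.73Fe0.27)5Ca2Si8O22(OH)2: molar mass 854.932 g/mol; 8×28.085 = 224.680 g → 26.28 wt%.
Si in Al2Si2O5(OH)4: molar mass 258.157 g/mol; 2×28.085 = 56.170 g → 21.76 wt%.
Difference = 26.28 − 21.76 = 4.52 percentage points.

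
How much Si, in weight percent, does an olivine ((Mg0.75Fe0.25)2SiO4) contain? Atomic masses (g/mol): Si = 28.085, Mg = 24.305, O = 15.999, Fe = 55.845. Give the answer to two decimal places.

17.95 weight percent

Molar mass of (Mg0.75Fe0.25)2SiO4: 1.50·24.305 + 0.50·55.845 + 1·28.085 + 4·15.999 = 156.461 g/mol.
Mass of Si per formula unit: 1 × 28.085 = 28.085 g.
Weight fraction Si = 28.085 / 156.461 = 0.1795.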